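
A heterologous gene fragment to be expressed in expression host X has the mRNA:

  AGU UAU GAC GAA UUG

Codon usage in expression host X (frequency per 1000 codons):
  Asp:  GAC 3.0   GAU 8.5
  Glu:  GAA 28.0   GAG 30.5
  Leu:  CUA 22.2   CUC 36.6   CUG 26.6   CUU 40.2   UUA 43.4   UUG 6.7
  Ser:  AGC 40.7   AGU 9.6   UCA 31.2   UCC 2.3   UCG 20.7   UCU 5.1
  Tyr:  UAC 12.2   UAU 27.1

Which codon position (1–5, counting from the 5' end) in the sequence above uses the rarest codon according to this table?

3

Codon 1 AGU (Ser): 9.6 per 1000.
Codon 2 UAU (Tyr): 27.1 per 1000.
Codon 3 GAC (Asp): 3.0 per 1000.
Codon 4 GAA (Glu): 28.0 per 1000.
Codon 5 UUG (Leu): 6.7 per 1000.
Lowest frequency is 3.0 at codon 3.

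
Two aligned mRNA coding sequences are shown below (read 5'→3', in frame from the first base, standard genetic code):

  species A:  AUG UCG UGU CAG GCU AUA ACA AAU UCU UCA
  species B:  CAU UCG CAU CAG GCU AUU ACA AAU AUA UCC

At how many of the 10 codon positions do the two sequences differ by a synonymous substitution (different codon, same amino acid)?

Codon 1: AUG Met / CAU His — nonsynonymous.
Codon 2: UCG Ser / UCG Ser — identical.
Codon 3: UGU Cys / CAU His — nonsynonymous.
Codon 4: CAG Gln / CAG Gln — identical.
Codon 5: GCU Ala / GCU Ala — identical.
Codon 6: AUA Ile / AUU Ile — synonymous.
Codon 7: ACA Thr / ACA Thr — identical.
Codon 8: AAU Asn / AAU Asn — identical.
Codon 9: UCU Ser / AUA Ile — nonsynonymous.
Codon 10: UCA Ser / UCC Ser — synonymous.
Synonymous differences: 2.

2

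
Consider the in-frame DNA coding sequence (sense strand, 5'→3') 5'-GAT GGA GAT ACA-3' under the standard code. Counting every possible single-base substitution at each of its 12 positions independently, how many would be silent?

8

Codon 1 (GAT, Asp): 1 synonymous substitution.
Codon 2 (GGA, Gly): 3 synonymous substitutions.
Codon 3 (GAT, Asp): 1 synonymous substitution.
Codon 4 (ACA, Thr): 3 synonymous substitutions.
Total: 1 + 3 + 1 + 3 = 8.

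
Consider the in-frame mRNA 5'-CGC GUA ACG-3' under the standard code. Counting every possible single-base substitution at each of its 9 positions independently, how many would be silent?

9

Codon 1 (CGC, Arg): 3 synonymous substitutions.
Codon 2 (GUA, Val): 3 synonymous substitutions.
Codon 3 (ACG, Thr): 3 synonymous substitutions.
Total: 3 + 3 + 3 = 9.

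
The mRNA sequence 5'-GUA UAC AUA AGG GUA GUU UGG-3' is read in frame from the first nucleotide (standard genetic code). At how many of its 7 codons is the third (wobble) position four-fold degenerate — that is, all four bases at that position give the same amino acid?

3

Codon 1 GUA (Val): third position 4-fold.
Codon 2 UAC (Tyr): third position 2-fold.
Codon 3 AUA (Ile): third position 3-fold.
Codon 4 AGG (Arg): third position 2-fold.
Codon 5 GUA (Val): third position 4-fold.
Codon 6 GUU (Val): third position 4-fold.
Codon 7 UGG (Trp): third position 1-fold.
Four-fold degenerate third positions: 3.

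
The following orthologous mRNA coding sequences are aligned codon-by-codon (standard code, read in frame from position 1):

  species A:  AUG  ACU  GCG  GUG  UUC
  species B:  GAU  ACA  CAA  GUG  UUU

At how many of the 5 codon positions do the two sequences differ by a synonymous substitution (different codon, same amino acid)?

Codon 1: AUG Met / GAU Asp — nonsynonymous.
Codon 2: ACU Thr / ACA Thr — synonymous.
Codon 3: GCG Ala / CAA Gln — nonsynonymous.
Codon 4: GUG Val / GUG Val — identical.
Codon 5: UUC Phe / UUU Phe — synonymous.
Synonymous differences: 2.

2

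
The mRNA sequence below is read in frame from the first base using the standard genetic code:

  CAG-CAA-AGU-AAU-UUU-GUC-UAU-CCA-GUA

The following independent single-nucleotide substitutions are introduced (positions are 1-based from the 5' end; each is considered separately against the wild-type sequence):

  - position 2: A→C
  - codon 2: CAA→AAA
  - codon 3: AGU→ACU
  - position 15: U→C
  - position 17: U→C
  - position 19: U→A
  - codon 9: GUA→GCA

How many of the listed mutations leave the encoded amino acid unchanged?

1

Codon 1: CAG (Gln) → CCG (Pro) — missense.
Codon 2: CAA (Gln) → AAA (Lys) — missense.
Codon 3: AGU (Ser) → ACU (Thr) — missense.
Codon 5: UUU (Phe) → UUC (Phe) — synonymous.
Codon 6: GUC (Val) → GCC (Ala) — missense.
Codon 7: UAU (Tyr) → AAU (Asn) — missense.
Codon 9: GUA (Val) → GCA (Ala) — missense.
Synonymous: 1 of 7.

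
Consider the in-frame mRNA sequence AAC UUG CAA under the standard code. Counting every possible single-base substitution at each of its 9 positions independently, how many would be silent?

Codon 1 (AAC, Asn): 1 synonymous substitution.
Codon 2 (UUG, Leu): 2 synonymous substitutions.
Codon 3 (CAA, Gln): 1 synonymous substitution.
Total: 1 + 2 + 1 = 4.

4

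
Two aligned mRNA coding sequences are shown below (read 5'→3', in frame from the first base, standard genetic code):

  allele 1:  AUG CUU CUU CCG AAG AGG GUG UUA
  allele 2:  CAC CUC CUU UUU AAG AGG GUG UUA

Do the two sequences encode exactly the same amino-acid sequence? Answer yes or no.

no

Codon 1: AUG Met / CAC His — nonsynonymous.
Codon 2: CUU Leu / CUC Leu — synonymous.
Codon 3: CUU Leu / CUU Leu — identical.
Codon 4: CCG Pro / UUU Phe — nonsynonymous.
Codon 5: AAG Lys / AAG Lys — identical.
Codon 6: AGG Arg / AGG Arg — identical.
Codon 7: GUG Val / GUG Val — identical.
Codon 8: UUA Leu / UUA Leu — identical.
Nonsynonymous differences: 2 → different protein.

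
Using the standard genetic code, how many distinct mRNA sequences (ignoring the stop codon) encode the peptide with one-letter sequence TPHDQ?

Thr: 4 codons.
Pro: 4 codons.
His: 2 codons.
Asp: 2 codons.
Gln: 2 codons.
4 × 4 × 2 × 2 × 2 = 128.

128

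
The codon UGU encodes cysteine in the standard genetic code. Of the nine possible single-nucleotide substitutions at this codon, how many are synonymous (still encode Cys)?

1

Position 1: none → 0 synonymous.
Position 2: none → 0 synonymous.
Position 3: UGC → 1 synonymous.
Total: 0 + 0 + 1 = 1.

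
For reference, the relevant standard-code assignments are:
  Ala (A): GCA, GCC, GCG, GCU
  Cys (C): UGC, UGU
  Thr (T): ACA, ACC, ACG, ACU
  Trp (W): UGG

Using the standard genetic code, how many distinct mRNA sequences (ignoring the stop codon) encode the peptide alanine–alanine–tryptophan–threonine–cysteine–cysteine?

256

Ala: 4 codons.
Ala: 4 codons.
Trp: 1 codon.
Thr: 4 codons.
Cys: 2 codons.
Cys: 2 codons.
4 × 4 × 1 × 4 × 2 × 2 = 256.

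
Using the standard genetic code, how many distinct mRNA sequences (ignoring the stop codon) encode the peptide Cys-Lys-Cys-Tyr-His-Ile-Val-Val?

Cys: 2 codons.
Lys: 2 codons.
Cys: 2 codons.
Tyr: 2 codons.
His: 2 codons.
Ile: 3 codons.
Val: 4 codons.
Val: 4 codons.
2 × 2 × 2 × 2 × 2 × 3 × 4 × 4 = 1536.

1536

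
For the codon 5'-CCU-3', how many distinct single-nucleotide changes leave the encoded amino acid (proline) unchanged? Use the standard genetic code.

3

Position 1: none → 0 synonymous.
Position 2: none → 0 synonymous.
Position 3: CCC, CCA, CCG → 3 synonymous.
Total: 0 + 0 + 3 = 3.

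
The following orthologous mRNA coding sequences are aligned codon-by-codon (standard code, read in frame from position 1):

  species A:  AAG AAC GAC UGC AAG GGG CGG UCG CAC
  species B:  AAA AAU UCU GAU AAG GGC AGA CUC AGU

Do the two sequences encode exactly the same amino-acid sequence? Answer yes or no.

Codon 1: AAG Lys / AAA Lys — synonymous.
Codon 2: AAC Asn / AAU Asn — synonymous.
Codon 3: GAC Asp / UCU Ser — nonsynonymous.
Codon 4: UGC Cys / GAU Asp — nonsynonymous.
Codon 5: AAG Lys / AAG Lys — identical.
Codon 6: GGG Gly / GGC Gly — synonymous.
Codon 7: CGG Arg / AGA Arg — synonymous.
Codon 8: UCG Ser / CUC Leu — nonsynonymous.
Codon 9: CAC His / AGU Ser — nonsynonymous.
Nonsynonymous differences: 4 → different protein.

no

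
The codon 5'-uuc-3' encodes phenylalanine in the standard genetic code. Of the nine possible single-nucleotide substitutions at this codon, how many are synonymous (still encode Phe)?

1

Position 1: none → 0 synonymous.
Position 2: none → 0 synonymous.
Position 3: UUU → 1 synonymous.
Total: 0 + 0 + 1 = 1.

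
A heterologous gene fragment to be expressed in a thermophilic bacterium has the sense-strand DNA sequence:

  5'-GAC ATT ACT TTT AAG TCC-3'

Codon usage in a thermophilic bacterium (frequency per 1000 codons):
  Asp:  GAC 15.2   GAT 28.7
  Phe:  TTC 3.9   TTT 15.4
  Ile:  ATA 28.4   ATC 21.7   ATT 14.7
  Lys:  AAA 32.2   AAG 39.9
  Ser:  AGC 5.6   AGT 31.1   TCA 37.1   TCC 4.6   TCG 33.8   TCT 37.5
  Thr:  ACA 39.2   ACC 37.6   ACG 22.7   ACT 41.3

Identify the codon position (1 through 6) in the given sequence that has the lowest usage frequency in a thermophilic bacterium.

Codon 1 GAC (Asp): 15.2 per 1000.
Codon 2 ATT (Ile): 14.7 per 1000.
Codon 3 ACT (Thr): 41.3 per 1000.
Codon 4 TTT (Phe): 15.4 per 1000.
Codon 5 AAG (Lys): 39.9 per 1000.
Codon 6 TCC (Ser): 4.6 per 1000.
Lowest frequency is 4.6 at codon 6.

6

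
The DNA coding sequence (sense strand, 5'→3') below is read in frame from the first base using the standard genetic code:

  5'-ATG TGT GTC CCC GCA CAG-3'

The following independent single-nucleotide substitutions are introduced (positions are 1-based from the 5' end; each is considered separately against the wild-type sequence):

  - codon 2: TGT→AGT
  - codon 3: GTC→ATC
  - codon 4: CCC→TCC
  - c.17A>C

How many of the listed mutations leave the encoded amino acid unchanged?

Codon 2: TGT (Cys) → AGT (Ser) — missense.
Codon 3: GTC (Val) → ATC (Ile) — missense.
Codon 4: CCC (Pro) → TCC (Ser) — missense.
Codon 6: CAG (Gln) → CCG (Pro) — missense.
Synonymous: 0 of 4.

0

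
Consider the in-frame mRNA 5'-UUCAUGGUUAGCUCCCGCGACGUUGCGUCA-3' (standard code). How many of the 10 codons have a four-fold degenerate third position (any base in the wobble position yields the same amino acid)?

6

Codon 1 UUC (Phe): third position 2-fold.
Codon 2 AUG (Met): third position 1-fold.
Codon 3 GUU (Val): third position 4-fold.
Codon 4 AGC (Ser): third position 2-fold.
Codon 5 UCC (Ser): third position 4-fold.
Codon 6 CGC (Arg): third position 4-fold.
Codon 7 GAC (Asp): third position 2-fold.
Codon 8 GUU (Val): third position 4-fold.
Codon 9 GCG (Ala): third position 4-fold.
Codon 10 UCA (Ser): third position 4-fold.
Four-fold degenerate third positions: 6.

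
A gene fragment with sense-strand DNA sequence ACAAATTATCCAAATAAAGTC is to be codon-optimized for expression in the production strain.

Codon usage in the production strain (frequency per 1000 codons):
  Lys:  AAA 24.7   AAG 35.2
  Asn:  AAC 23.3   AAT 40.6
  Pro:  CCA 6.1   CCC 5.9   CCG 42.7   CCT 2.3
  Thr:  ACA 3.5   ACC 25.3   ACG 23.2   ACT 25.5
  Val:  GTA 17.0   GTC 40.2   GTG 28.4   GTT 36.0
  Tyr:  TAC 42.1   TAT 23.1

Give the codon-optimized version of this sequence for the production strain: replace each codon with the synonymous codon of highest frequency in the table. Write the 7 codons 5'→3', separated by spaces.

Codon 1 (Thr): best is ACT at 25.5.
Codon 2 (Asn): best is AAT at 40.6.
Codon 3 (Tyr): best is TAC at 42.1.
Codon 4 (Pro): best is CCG at 42.7.
Codon 5 (Asn): best is AAT at 40.6.
Codon 6 (Lys): best is AAG at 35.2.
Codon 7 (Val): best is GTC at 40.2.

ACT AAT TAC CCG AAT AAG GTC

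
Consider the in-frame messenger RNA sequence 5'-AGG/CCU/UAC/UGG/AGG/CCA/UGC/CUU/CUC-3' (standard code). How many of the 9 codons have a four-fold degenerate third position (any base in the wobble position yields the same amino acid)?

4

Codon 1 AGG (Arg): third position 2-fold.
Codon 2 CCU (Pro): third position 4-fold.
Codon 3 UAC (Tyr): third position 2-fold.
Codon 4 UGG (Trp): third position 1-fold.
Codon 5 AGG (Arg): third position 2-fold.
Codon 6 CCA (Pro): third position 4-fold.
Codon 7 UGC (Cys): third position 2-fold.
Codon 8 CUU (Leu): third position 4-fold.
Codon 9 CUC (Leu): third position 4-fold.
Four-fold degenerate third positions: 4.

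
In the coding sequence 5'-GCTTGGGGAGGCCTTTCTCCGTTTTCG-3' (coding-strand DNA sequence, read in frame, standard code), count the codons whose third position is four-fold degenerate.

7

Codon 1 GCT (Ala): third position 4-fold.
Codon 2 TGG (Trp): third position 1-fold.
Codon 3 GGA (Gly): third position 4-fold.
Codon 4 GGC (Gly): third position 4-fold.
Codon 5 CTT (Leu): third position 4-fold.
Codon 6 TCT (Ser): third position 4-fold.
Codon 7 CCG (Pro): third position 4-fold.
Codon 8 TTT (Phe): third position 2-fold.
Codon 9 TCG (Ser): third position 4-fold.
Four-fold degenerate third positions: 7.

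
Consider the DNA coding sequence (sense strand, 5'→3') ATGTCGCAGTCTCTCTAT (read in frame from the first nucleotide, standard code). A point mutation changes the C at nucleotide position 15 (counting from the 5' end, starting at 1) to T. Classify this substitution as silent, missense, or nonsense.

Position 15 falls in codon 5: CTC → Leu.
After the substitution the codon is CTT → Leu.
Both encode Leu, so the change is synonymous.

silent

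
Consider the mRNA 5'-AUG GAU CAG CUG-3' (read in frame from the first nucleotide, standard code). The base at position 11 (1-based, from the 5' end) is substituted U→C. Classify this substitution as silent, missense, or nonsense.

missense

Position 11 falls in codon 4: CUG → Leu.
After the substitution the codon is CCG → Pro.
Leu ≠ Pro, so this is a missense mutation.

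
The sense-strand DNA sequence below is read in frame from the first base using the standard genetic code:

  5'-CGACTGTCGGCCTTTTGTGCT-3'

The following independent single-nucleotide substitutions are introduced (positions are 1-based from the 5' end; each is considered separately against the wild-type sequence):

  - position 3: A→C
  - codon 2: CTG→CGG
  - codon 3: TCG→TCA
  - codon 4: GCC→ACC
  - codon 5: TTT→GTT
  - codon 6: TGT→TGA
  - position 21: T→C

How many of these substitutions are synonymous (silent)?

Codon 1: CGA (Arg) → CGC (Arg) — synonymous.
Codon 2: CTG (Leu) → CGG (Arg) — missense.
Codon 3: TCG (Ser) → TCA (Ser) — synonymous.
Codon 4: GCC (Ala) → ACC (Thr) — missense.
Codon 5: TTT (Phe) → GTT (Val) — missense.
Codon 6: TGT (Cys) → TGA (Stop) — nonsense.
Codon 7: GCT (Ala) → GCC (Ala) — synonymous.
Synonymous: 3 of 7.

3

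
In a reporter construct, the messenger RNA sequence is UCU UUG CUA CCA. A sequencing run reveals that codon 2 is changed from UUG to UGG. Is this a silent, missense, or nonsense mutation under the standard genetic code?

missense

Position 5 falls in codon 2: UUG → Leu.
After the substitution the codon is UGG → Trp.
Leu ≠ Trp, so this is a missense mutation.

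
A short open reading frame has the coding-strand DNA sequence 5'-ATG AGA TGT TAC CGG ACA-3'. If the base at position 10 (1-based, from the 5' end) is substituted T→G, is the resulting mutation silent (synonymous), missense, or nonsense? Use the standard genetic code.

Position 10 falls in codon 4: TAC → Tyr.
After the substitution the codon is GAC → Asp.
Tyr ≠ Asp, so this is a missense mutation.

missense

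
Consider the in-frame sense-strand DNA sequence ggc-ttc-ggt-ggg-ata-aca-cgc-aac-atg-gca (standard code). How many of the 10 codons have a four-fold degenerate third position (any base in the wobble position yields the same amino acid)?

6

Codon 1 GGC (Gly): third position 4-fold.
Codon 2 TTC (Phe): third position 2-fold.
Codon 3 GGT (Gly): third position 4-fold.
Codon 4 GGG (Gly): third position 4-fold.
Codon 5 ATA (Ile): third position 3-fold.
Codon 6 ACA (Thr): third position 4-fold.
Codon 7 CGC (Arg): third position 4-fold.
Codon 8 AAC (Asn): third position 2-fold.
Codon 9 ATG (Met): third position 1-fold.
Codon 10 GCA (Ala): third position 4-fold.
Four-fold degenerate third positions: 6.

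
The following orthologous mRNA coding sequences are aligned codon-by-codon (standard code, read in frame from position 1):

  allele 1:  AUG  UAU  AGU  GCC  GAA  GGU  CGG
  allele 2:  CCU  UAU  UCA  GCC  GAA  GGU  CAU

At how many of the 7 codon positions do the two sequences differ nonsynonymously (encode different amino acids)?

2

Codon 1: AUG Met / CCU Pro — nonsynonymous.
Codon 2: UAU Tyr / UAU Tyr — identical.
Codon 3: AGU Ser / UCA Ser — synonymous.
Codon 4: GCC Ala / GCC Ala — identical.
Codon 5: GAA Glu / GAA Glu — identical.
Codon 6: GGU Gly / GGU Gly — identical.
Codon 7: CGG Arg / CAU His — nonsynonymous.
Nonsynonymous differences: 2.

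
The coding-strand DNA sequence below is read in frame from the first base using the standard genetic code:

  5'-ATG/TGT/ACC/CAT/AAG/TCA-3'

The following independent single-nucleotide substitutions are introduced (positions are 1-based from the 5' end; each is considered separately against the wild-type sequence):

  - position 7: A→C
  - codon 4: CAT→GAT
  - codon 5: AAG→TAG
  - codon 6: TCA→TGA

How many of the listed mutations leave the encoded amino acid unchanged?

Codon 3: ACC (Thr) → CCC (Pro) — missense.
Codon 4: CAT (His) → GAT (Asp) — missense.
Codon 5: AAG (Lys) → TAG (Stop) — nonsense.
Codon 6: TCA (Ser) → TGA (Stop) — nonsense.
Synonymous: 0 of 4.

0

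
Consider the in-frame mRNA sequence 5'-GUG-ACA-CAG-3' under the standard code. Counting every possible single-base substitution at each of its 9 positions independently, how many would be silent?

7

Codon 1 (GUG, Val): 3 synonymous substitutions.
Codon 2 (ACA, Thr): 3 synonymous substitutions.
Codon 3 (CAG, Gln): 1 synonymous substitution.
Total: 3 + 3 + 1 = 7.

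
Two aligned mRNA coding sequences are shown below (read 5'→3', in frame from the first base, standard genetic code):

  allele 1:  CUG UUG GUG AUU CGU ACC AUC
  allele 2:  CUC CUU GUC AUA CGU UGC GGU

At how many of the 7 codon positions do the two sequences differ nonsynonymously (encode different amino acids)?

2

Codon 1: CUG Leu / CUC Leu — synonymous.
Codon 2: UUG Leu / CUU Leu — synonymous.
Codon 3: GUG Val / GUC Val — synonymous.
Codon 4: AUU Ile / AUA Ile — synonymous.
Codon 5: CGU Arg / CGU Arg — identical.
Codon 6: ACC Thr / UGC Cys — nonsynonymous.
Codon 7: AUC Ile / GGU Gly — nonsynonymous.
Nonsynonymous differences: 2.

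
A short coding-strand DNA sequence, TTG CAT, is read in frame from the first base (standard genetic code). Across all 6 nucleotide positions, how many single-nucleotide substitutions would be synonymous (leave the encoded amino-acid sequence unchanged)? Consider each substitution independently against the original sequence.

Codon 1 (TTG, Leu): 2 synonymous substitutions.
Codon 2 (CAT, His): 1 synonymous substitution.
Total: 2 + 1 = 3.

3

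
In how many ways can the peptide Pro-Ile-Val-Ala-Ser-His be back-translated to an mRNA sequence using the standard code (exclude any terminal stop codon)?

2304

Pro: 4 codons.
Ile: 3 codons.
Val: 4 codons.
Ala: 4 codons.
Ser: 6 codons.
His: 2 codons.
4 × 3 × 4 × 4 × 6 × 2 = 2304.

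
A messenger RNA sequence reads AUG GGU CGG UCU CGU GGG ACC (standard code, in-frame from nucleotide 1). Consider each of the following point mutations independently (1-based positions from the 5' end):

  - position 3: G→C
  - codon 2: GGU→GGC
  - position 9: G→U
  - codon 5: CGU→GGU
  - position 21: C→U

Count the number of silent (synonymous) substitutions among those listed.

Codon 1: AUG (Met) → AUC (Ile) — missense.
Codon 2: GGU (Gly) → GGC (Gly) — synonymous.
Codon 3: CGG (Arg) → CGU (Arg) — synonymous.
Codon 5: CGU (Arg) → GGU (Gly) — missense.
Codon 7: ACC (Thr) → ACU (Thr) — synonymous.
Synonymous: 3 of 5.

3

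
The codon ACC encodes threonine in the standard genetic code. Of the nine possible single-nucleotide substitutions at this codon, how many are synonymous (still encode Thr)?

Position 1: none → 0 synonymous.
Position 2: none → 0 synonymous.
Position 3: ACU, ACA, ACG → 3 synonymous.
Total: 0 + 0 + 3 = 3.

3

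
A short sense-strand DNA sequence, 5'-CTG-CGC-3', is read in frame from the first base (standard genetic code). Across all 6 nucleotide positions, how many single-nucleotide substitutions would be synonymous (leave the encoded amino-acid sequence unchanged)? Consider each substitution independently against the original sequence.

7

Codon 1 (CTG, Leu): 4 synonymous substitutions.
Codon 2 (CGC, Arg): 3 synonymous substitutions.
Total: 4 + 3 = 7.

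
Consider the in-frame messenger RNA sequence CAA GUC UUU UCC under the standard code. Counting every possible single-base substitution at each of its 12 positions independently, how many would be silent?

8

Codon 1 (CAA, Gln): 1 synonymous substitution.
Codon 2 (GUC, Val): 3 synonymous substitutions.
Codon 3 (UUU, Phe): 1 synonymous substitution.
Codon 4 (UCC, Ser): 3 synonymous substitutions.
Total: 1 + 3 + 1 + 3 = 8.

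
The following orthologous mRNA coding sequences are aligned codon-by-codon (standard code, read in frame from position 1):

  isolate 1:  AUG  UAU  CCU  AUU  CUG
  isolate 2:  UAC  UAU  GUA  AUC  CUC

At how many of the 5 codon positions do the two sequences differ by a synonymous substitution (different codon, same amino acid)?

Codon 1: AUG Met / UAC Tyr — nonsynonymous.
Codon 2: UAU Tyr / UAU Tyr — identical.
Codon 3: CCU Pro / GUA Val — nonsynonymous.
Codon 4: AUU Ile / AUC Ile — synonymous.
Codon 5: CUG Leu / CUC Leu — synonymous.
Synonymous differences: 2.

2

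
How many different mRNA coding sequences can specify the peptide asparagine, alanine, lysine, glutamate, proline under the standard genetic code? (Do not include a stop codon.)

Asn: 2 codons.
Ala: 4 codons.
Lys: 2 codons.
Glu: 2 codons.
Pro: 4 codons.
2 × 4 × 2 × 2 × 4 = 128.

128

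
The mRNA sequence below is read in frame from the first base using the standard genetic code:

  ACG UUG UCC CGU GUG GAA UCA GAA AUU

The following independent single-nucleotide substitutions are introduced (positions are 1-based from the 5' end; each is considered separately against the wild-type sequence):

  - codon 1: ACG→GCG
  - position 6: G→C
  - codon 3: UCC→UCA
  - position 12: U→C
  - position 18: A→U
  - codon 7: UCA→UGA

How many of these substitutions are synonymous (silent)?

Codon 1: ACG (Thr) → GCG (Ala) — missense.
Codon 2: UUG (Leu) → UUC (Phe) — missense.
Codon 3: UCC (Ser) → UCA (Ser) — synonymous.
Codon 4: CGU (Arg) → CGC (Arg) — synonymous.
Codon 6: GAA (Glu) → GAU (Asp) — missense.
Codon 7: UCA (Ser) → UGA (Stop) — nonsense.
Synonymous: 2 of 6.

2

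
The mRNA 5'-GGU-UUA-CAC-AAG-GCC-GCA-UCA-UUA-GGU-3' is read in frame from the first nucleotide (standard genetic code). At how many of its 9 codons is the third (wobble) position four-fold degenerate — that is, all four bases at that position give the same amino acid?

5

Codon 1 GGU (Gly): third position 4-fold.
Codon 2 UUA (Leu): third position 2-fold.
Codon 3 CAC (His): third position 2-fold.
Codon 4 AAG (Lys): third position 2-fold.
Codon 5 GCC (Ala): third position 4-fold.
Codon 6 GCA (Ala): third position 4-fold.
Codon 7 UCA (Ser): third position 4-fold.
Codon 8 UUA (Leu): third position 2-fold.
Codon 9 GGU (Gly): third position 4-fold.
Four-fold degenerate third positions: 5.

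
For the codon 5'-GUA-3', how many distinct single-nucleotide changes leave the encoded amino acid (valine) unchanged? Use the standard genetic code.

Position 1: none → 0 synonymous.
Position 2: none → 0 synonymous.
Position 3: GUU, GUC, GUG → 3 synonymous.
Total: 0 + 0 + 3 = 3.

3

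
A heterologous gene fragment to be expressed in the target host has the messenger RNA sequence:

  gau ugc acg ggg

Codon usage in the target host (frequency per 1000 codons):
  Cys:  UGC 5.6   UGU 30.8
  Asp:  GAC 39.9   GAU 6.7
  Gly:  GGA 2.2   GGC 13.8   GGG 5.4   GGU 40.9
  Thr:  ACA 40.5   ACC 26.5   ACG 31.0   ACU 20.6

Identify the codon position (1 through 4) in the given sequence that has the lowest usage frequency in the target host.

Codon 1 GAU (Asp): 6.7 per 1000.
Codon 2 UGC (Cys): 5.6 per 1000.
Codon 3 ACG (Thr): 31.0 per 1000.
Codon 4 GGG (Gly): 5.4 per 1000.
Lowest frequency is 5.4 at codon 4.

4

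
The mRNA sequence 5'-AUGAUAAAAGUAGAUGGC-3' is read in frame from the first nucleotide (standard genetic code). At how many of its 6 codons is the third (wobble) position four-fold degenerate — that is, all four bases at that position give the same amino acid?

Codon 1 AUG (Met): third position 1-fold.
Codon 2 AUA (Ile): third position 3-fold.
Codon 3 AAA (Lys): third position 2-fold.
Codon 4 GUA (Val): third position 4-fold.
Codon 5 GAU (Asp): third position 2-fold.
Codon 6 GGC (Gly): third position 4-fold.
Four-fold degenerate third positions: 2.

2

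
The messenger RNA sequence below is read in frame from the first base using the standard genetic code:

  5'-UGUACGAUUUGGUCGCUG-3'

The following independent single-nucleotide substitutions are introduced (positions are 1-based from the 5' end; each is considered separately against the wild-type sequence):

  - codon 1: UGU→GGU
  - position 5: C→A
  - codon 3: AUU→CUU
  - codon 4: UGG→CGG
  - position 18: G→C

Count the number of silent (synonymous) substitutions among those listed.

1

Codon 1: UGU (Cys) → GGU (Gly) — missense.
Codon 2: ACG (Thr) → AAG (Lys) — missense.
Codon 3: AUU (Ile) → CUU (Leu) — missense.
Codon 4: UGG (Trp) → CGG (Arg) — missense.
Codon 6: CUG (Leu) → CUC (Leu) — synonymous.
Synonymous: 1 of 5.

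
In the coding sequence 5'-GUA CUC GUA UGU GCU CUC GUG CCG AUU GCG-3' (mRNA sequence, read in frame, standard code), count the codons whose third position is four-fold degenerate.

8

Codon 1 GUA (Val): third position 4-fold.
Codon 2 CUC (Leu): third position 4-fold.
Codon 3 GUA (Val): third position 4-fold.
Codon 4 UGU (Cys): third position 2-fold.
Codon 5 GCU (Ala): third position 4-fold.
Codon 6 CUC (Leu): third position 4-fold.
Codon 7 GUG (Val): third position 4-fold.
Codon 8 CCG (Pro): third position 4-fold.
Codon 9 AUU (Ile): third position 3-fold.
Codon 10 GCG (Ala): third position 4-fold.
Four-fold degenerate third positions: 8.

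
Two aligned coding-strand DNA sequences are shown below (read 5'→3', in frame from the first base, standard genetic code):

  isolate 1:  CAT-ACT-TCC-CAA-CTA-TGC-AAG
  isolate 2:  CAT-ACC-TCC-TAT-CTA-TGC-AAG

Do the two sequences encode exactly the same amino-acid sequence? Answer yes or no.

no

Codon 1: CAT His / CAT His — identical.
Codon 2: ACT Thr / ACC Thr — synonymous.
Codon 3: TCC Ser / TCC Ser — identical.
Codon 4: CAA Gln / TAT Tyr — nonsynonymous.
Codon 5: CTA Leu / CTA Leu — identical.
Codon 6: TGC Cys / TGC Cys — identical.
Codon 7: AAG Lys / AAG Lys — identical.
Nonsynonymous differences: 1 → different protein.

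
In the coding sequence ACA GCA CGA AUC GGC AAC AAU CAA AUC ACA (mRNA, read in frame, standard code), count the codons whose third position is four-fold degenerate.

Codon 1 ACA (Thr): third position 4-fold.
Codon 2 GCA (Ala): third position 4-fold.
Codon 3 CGA (Arg): third position 4-fold.
Codon 4 AUC (Ile): third position 3-fold.
Codon 5 GGC (Gly): third position 4-fold.
Codon 6 AAC (Asn): third position 2-fold.
Codon 7 AAU (Asn): third position 2-fold.
Codon 8 CAA (Gln): third position 2-fold.
Codon 9 AUC (Ile): third position 3-fold.
Codon 10 ACA (Thr): third position 4-fold.
Four-fold degenerate third positions: 5.

5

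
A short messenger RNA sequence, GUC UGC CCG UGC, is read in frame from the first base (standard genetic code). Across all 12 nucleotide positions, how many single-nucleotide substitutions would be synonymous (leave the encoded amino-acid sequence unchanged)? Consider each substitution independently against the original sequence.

8

Codon 1 (GUC, Val): 3 synonymous substitutions.
Codon 2 (UGC, Cys): 1 synonymous substitution.
Codon 3 (CCG, Pro): 3 synonymous substitutions.
Codon 4 (UGC, Cys): 1 synonymous substitution.
Total: 3 + 1 + 3 + 1 = 8.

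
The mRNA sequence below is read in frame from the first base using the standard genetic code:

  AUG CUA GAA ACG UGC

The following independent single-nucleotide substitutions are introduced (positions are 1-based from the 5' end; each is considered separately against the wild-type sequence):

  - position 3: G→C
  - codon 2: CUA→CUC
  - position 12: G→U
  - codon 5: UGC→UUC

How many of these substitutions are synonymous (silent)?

Codon 1: AUG (Met) → AUC (Ile) — missense.
Codon 2: CUA (Leu) → CUC (Leu) — synonymous.
Codon 4: ACG (Thr) → ACU (Thr) — synonymous.
Codon 5: UGC (Cys) → UUC (Phe) — missense.
Synonymous: 2 of 4.

2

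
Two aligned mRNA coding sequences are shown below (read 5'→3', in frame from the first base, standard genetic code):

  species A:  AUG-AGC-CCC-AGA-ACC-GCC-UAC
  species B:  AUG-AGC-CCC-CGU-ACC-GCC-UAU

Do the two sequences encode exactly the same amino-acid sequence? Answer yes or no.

yes

Codon 1: AUG Met / AUG Met — identical.
Codon 2: AGC Ser / AGC Ser — identical.
Codon 3: CCC Pro / CCC Pro — identical.
Codon 4: AGA Arg / CGU Arg — synonymous.
Codon 5: ACC Thr / ACC Thr — identical.
Codon 6: GCC Ala / GCC Ala — identical.
Codon 7: UAC Tyr / UAU Tyr — synonymous.
Nonsynonymous differences: 0 → same protein.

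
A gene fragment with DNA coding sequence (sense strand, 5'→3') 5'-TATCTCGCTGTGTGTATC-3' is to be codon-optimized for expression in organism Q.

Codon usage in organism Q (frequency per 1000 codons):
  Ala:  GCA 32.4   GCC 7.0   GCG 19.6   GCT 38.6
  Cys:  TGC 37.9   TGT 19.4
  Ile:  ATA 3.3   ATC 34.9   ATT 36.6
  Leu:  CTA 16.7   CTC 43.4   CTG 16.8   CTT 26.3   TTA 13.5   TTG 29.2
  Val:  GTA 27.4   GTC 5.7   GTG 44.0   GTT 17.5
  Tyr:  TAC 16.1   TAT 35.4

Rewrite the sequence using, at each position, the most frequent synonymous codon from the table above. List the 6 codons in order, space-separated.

Codon 1 (Tyr): best is TAT at 35.4.
Codon 2 (Leu): best is CTC at 43.4.
Codon 3 (Ala): best is GCT at 38.6.
Codon 4 (Val): best is GTG at 44.0.
Codon 5 (Cys): best is TGC at 37.9.
Codon 6 (Ile): best is ATT at 36.6.

TAT CTC GCT GTG TGC ATT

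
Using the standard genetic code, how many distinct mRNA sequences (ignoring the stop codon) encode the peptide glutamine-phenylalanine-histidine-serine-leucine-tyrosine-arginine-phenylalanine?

Gln: 2 codons.
Phe: 2 codons.
His: 2 codons.
Ser: 6 codons.
Leu: 6 codons.
Tyr: 2 codons.
Arg: 6 codons.
Phe: 2 codons.
2 × 2 × 2 × 6 × 6 × 2 × 6 × 2 = 6912.

6912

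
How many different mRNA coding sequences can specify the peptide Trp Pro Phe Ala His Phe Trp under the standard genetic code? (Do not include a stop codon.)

Trp: 1 codon.
Pro: 4 codons.
Phe: 2 codons.
Ala: 4 codons.
His: 2 codons.
Phe: 2 codons.
Trp: 1 codon.
1 × 4 × 2 × 4 × 2 × 2 × 1 = 128.

128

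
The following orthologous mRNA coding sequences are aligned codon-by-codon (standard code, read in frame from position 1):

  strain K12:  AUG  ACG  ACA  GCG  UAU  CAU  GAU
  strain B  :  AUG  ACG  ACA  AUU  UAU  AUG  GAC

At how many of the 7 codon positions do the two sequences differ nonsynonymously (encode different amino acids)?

Codon 1: AUG Met / AUG Met — identical.
Codon 2: ACG Thr / ACG Thr — identical.
Codon 3: ACA Thr / ACA Thr — identical.
Codon 4: GCG Ala / AUU Ile — nonsynonymous.
Codon 5: UAU Tyr / UAU Tyr — identical.
Codon 6: CAU His / AUG Met — nonsynonymous.
Codon 7: GAU Asp / GAC Asp — synonymous.
Nonsynonymous differences: 2.

2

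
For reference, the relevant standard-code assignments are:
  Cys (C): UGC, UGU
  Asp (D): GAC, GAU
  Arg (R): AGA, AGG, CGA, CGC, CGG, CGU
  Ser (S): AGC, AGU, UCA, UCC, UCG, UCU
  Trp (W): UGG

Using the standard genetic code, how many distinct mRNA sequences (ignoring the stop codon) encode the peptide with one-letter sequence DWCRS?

144

Asp: 2 codons.
Trp: 1 codon.
Cys: 2 codons.
Arg: 6 codons.
Ser: 6 codons.
2 × 1 × 2 × 6 × 6 = 144.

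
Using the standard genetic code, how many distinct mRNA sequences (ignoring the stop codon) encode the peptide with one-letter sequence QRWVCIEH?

1152

Gln: 2 codons.
Arg: 6 codons.
Trp: 1 codon.
Val: 4 codons.
Cys: 2 codons.
Ile: 3 codons.
Glu: 2 codons.
His: 2 codons.
2 × 6 × 1 × 4 × 2 × 3 × 2 × 2 = 1152.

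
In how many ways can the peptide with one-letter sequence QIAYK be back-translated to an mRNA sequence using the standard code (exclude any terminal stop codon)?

Gln: 2 codons.
Ile: 3 codons.
Ala: 4 codons.
Tyr: 2 codons.
Lys: 2 codons.
2 × 3 × 4 × 2 × 2 = 96.

96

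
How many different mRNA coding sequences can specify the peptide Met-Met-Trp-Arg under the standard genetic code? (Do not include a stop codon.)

6

Met: 1 codon.
Met: 1 codon.
Trp: 1 codon.
Arg: 6 codons.
1 × 1 × 1 × 6 = 6.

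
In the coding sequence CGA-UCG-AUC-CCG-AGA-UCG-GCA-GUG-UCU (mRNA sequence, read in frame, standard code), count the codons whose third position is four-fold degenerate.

7

Codon 1 CGA (Arg): third position 4-fold.
Codon 2 UCG (Ser): third position 4-fold.
Codon 3 AUC (Ile): third position 3-fold.
Codon 4 CCG (Pro): third position 4-fold.
Codon 5 AGA (Arg): third position 2-fold.
Codon 6 UCG (Ser): third position 4-fold.
Codon 7 GCA (Ala): third position 4-fold.
Codon 8 GUG (Val): third position 4-fold.
Codon 9 UCU (Ser): third position 4-fold.
Four-fold degenerate third positions: 7.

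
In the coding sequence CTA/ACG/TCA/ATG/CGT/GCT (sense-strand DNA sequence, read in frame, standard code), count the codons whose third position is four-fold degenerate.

5

Codon 1 CTA (Leu): third position 4-fold.
Codon 2 ACG (Thr): third position 4-fold.
Codon 3 TCA (Ser): third position 4-fold.
Codon 4 ATG (Met): third position 1-fold.
Codon 5 CGT (Arg): third position 4-fold.
Codon 6 GCT (Ala): third position 4-fold.
Four-fold degenerate third positions: 5.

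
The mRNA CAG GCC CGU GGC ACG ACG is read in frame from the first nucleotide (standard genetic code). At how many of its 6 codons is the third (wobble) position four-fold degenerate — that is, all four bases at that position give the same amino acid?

5

Codon 1 CAG (Gln): third position 2-fold.
Codon 2 GCC (Ala): third position 4-fold.
Codon 3 CGU (Arg): third position 4-fold.
Codon 4 GGC (Gly): third position 4-fold.
Codon 5 ACG (Thr): third position 4-fold.
Codon 6 ACG (Thr): third position 4-fold.
Four-fold degenerate third positions: 5.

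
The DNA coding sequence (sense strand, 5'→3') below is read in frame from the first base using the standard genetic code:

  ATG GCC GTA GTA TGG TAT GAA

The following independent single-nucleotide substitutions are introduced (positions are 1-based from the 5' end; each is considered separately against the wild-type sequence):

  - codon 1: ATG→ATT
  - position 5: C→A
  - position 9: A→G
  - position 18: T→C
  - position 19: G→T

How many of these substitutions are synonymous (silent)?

Codon 1: ATG (Met) → ATT (Ile) — missense.
Codon 2: GCC (Ala) → GAC (Asp) — missense.
Codon 3: GTA (Val) → GTG (Val) — synonymous.
Codon 6: TAT (Tyr) → TAC (Tyr) — synonymous.
Codon 7: GAA (Glu) → TAA (Stop) — nonsense.
Synonymous: 2 of 5.

2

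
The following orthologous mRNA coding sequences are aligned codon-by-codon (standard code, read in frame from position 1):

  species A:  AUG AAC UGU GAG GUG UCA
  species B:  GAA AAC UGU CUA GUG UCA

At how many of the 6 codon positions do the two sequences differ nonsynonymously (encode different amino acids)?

Codon 1: AUG Met / GAA Glu — nonsynonymous.
Codon 2: AAC Asn / AAC Asn — identical.
Codon 3: UGU Cys / UGU Cys — identical.
Codon 4: GAG Glu / CUA Leu — nonsynonymous.
Codon 5: GUG Val / GUG Val — identical.
Codon 6: UCA Ser / UCA Ser — identical.
Nonsynonymous differences: 2.

2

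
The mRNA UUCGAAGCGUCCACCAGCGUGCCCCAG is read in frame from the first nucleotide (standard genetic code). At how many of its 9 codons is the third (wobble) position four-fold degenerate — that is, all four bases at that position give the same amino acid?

5

Codon 1 UUC (Phe): third position 2-fold.
Codon 2 GAA (Glu): third position 2-fold.
Codon 3 GCG (Ala): third position 4-fold.
Codon 4 UCC (Ser): third position 4-fold.
Codon 5 ACC (Thr): third position 4-fold.
Codon 6 AGC (Ser): third position 2-fold.
Codon 7 GUG (Val): third position 4-fold.
Codon 8 CCC (Pro): third position 4-fold.
Codon 9 CAG (Gln): third position 2-fold.
Four-fold degenerate third positions: 5.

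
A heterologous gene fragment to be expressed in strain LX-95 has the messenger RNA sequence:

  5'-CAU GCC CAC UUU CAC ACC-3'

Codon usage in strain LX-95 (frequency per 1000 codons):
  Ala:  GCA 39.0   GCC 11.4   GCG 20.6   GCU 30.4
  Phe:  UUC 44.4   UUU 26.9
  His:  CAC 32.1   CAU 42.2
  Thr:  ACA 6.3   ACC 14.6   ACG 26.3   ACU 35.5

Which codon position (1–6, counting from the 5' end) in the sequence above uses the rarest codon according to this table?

Codon 1 CAU (His): 42.2 per 1000.
Codon 2 GCC (Ala): 11.4 per 1000.
Codon 3 CAC (His): 32.1 per 1000.
Codon 4 UUU (Phe): 26.9 per 1000.
Codon 5 CAC (His): 32.1 per 1000.
Codon 6 ACC (Thr): 14.6 per 1000.
Lowest frequency is 11.4 at codon 2.

2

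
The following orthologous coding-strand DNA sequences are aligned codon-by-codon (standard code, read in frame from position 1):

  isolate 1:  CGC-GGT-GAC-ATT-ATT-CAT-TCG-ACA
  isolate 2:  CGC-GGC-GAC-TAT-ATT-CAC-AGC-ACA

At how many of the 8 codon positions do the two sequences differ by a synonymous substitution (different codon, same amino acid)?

3

Codon 1: CGC Arg / CGC Arg — identical.
Codon 2: GGT Gly / GGC Gly — synonymous.
Codon 3: GAC Asp / GAC Asp — identical.
Codon 4: ATT Ile / TAT Tyr — nonsynonymous.
Codon 5: ATT Ile / ATT Ile — identical.
Codon 6: CAT His / CAC His — synonymous.
Codon 7: TCG Ser / AGC Ser — synonymous.
Codon 8: ACA Thr / ACA Thr — identical.
Synonymous differences: 3.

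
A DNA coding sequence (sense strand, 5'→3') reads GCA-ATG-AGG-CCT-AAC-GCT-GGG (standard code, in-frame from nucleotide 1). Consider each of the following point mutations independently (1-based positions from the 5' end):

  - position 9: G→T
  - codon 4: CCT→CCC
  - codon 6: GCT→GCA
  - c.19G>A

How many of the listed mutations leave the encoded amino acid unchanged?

Codon 3: AGG (Arg) → AGT (Ser) — missense.
Codon 4: CCT (Pro) → CCC (Pro) — synonymous.
Codon 6: GCT (Ala) → GCA (Ala) — synonymous.
Codon 7: GGG (Gly) → AGG (Arg) — missense.
Synonymous: 2 of 4.

2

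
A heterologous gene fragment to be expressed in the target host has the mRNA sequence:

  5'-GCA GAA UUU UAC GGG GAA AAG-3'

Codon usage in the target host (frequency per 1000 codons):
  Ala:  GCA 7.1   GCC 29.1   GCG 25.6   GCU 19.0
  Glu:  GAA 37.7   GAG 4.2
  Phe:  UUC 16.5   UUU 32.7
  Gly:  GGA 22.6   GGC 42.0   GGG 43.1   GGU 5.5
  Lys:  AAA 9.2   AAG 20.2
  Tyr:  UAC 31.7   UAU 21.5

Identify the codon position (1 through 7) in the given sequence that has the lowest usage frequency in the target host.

1

Codon 1 GCA (Ala): 7.1 per 1000.
Codon 2 GAA (Glu): 37.7 per 1000.
Codon 3 UUU (Phe): 32.7 per 1000.
Codon 4 UAC (Tyr): 31.7 per 1000.
Codon 5 GGG (Gly): 43.1 per 1000.
Codon 6 GAA (Glu): 37.7 per 1000.
Codon 7 AAG (Lys): 20.2 per 1000.
Lowest frequency is 7.1 at codon 1.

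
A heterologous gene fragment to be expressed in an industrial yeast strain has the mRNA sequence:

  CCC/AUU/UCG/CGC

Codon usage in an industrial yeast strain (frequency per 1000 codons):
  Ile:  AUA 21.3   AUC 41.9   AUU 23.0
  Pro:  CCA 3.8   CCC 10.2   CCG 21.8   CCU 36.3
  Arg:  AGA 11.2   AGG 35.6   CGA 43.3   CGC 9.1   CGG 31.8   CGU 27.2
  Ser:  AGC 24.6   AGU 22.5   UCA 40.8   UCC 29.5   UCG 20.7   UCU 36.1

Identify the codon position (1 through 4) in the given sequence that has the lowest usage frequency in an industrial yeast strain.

4

Codon 1 CCC (Pro): 10.2 per 1000.
Codon 2 AUU (Ile): 23.0 per 1000.
Codon 3 UCG (Ser): 20.7 per 1000.
Codon 4 CGC (Arg): 9.1 per 1000.
Lowest frequency is 9.1 at codon 4.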